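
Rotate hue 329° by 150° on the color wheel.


New hue = (H + rotation) mod 360
New hue = (329 + 150) mod 360
= 479 mod 360
= 119°


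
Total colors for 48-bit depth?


Colors = 2^bits = 2^48
= 281,474,976,710,656 colors


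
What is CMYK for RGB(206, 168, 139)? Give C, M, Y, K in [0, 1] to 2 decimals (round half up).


R'=206/255≈0.8078, G'=168/255≈0.6588, B'=139/255≈0.5451
K = 1 - max(R',G',B') = 1 - 206/255 = 49/255 = 0.19215… → 0.19
(1-R'-K)/(1-K) simplifies to (max-R)/max with max = 206:
C = (206-206)/206 = 0/206 = 0 → 0.00
M = (206-168)/206 = 38/206 = 0.18446… → 0.18
Y = (206-139)/206 = 67/206 = 0.32524… → 0.33
= CMYK(0.00, 0.18, 0.33, 0.19)


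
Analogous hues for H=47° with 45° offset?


Base hue: 47°
Left analog: (47 - 45) mod 360 = 2°
Right analog: (47 + 45) mod 360 = 92°
Analogous hues = 2° and 92°


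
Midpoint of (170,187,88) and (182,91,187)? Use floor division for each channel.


Midpoint: each channel = ⌊(C₁+C₂)/2⌋
R: ⌊(170+182)/2⌋ = 176
G: ⌊(187+91)/2⌋ = 139
B: ⌊(88+187)/2⌋ = 137
= RGB(176, 139, 137)


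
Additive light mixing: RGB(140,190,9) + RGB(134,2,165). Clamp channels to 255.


Additive: each channel = min(255, C₁+C₂)
R: 140+134 = 274 → 255
G: 190+2 = 192 → 192
B: 9+165 = 174 → 174
= RGB(255, 192, 174)


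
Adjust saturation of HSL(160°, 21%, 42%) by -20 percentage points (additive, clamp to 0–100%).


Original S = 21%
Adjustment = -20 percentage points
New S = 21 + (-20) = 1
Clamp to [0, 100] → 1
= HSL(160°, 1%, 42%)


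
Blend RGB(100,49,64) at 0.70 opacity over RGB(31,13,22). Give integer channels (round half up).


C = α×F + (1-α)×B, with 1-α = 0.30
R: 0.70×100 + 0.30×31 = 70.00 + 9.30 = 79.30 → 79
G: 0.70×49 + 0.30×13 = 34.30 + 3.90 = 38.20 → 38
B: 0.70×64 + 0.30×22 = 44.80 + 6.60 = 51.40 → 51
= RGB(79, 38, 51)


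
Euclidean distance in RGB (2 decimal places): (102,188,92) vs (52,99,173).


d = √[(R₁-R₂)² + (G₁-G₂)² + (B₁-B₂)²]
d = √[(102-52)² + (188-99)² + (92-173)²]
d = √[2500 + 7921 + 6561]
d = √16982
d ≈ 130.32


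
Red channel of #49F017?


Color: #49F017
R = 49 = 73
G = F0 = 240
B = 17 = 23
Red = 73


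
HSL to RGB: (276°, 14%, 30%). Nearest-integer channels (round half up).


H=276°, S=0.14, L=0.30
C = (1-|2L-1|)×S = (1-|-0.40|)×0.14 = 0.084
H' = H/60 = 276/60 ≈ 4.6000; X = C×(1-|H' mod 2 - 1|) = 0.0504
m = L - C/2 = 0.30 - 0.042 = 0.258
Sector ⌊H'⌋ = 4 → (R',G',B') = (0.0504, 0.0, 0.084)
RGB = ((R'+m)×255, (G'+m)×255, (B'+m)×255) = (78.642, 65.79, 87.21)
Round half up → RGB(79, 66, 87)


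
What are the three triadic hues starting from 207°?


Triadic: equally spaced at 120° intervals
H1 = 207°
H2 = (207 + 120) mod 360 = 327°
H3 = (207 + 240) mod 360 = 87°
Triadic = 207°, 327°, 87°


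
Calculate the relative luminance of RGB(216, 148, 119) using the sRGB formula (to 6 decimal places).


Linearize each channel (sRGB transfer function): c = v/255; c_lin = c/12.92 if c ≤ 0.04045, else ((c+0.055)/1.055)^2.4
  R: 216/255 ≈ 0.847059 > 0.04045 → ((0.847059+0.055)/1.055)^2.4 ≈ 0.686685
  G: 148/255 ≈ 0.580392 > 0.04045 → ((0.580392+0.055)/1.055)^2.4 ≈ 0.296138
  B: 119/255 ≈ 0.466667 > 0.04045 → ((0.466667+0.055)/1.055)^2.4 ≈ 0.184475
R_lin = 0.686685, G_lin = 0.296138, B_lin = 0.184475
L = 0.2126×R + 0.7152×G + 0.0722×B
L = 0.2126×0.686685 + 0.7152×0.296138 + 0.0722×0.184475
L ≈ 0.371106


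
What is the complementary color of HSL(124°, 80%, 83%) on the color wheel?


Complement = opposite side of color wheel = hue + 180°
H' = (124 + 180) mod 360 = 304°
S and L unchanged.
= HSL(304°, 80%, 83%)


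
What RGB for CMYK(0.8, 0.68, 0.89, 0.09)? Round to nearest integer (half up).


R = 255 × (1-C) × (1-K) = 255 × 0.20 × 0.91 = 46.41 → 46
G = 255 × (1-M) × (1-K) = 255 × 0.32 × 0.91 = 74.256 → 74
B = 255 × (1-Y) × (1-K) = 255 × 0.11 × 0.91 = 25.5255 → 26
= RGB(46, 74, 26)


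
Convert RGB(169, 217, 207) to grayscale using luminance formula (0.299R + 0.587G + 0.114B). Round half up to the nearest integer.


Gray = 0.299×R + 0.587×G + 0.114×B
Gray = 0.299×169 + 0.587×217 + 0.114×207
Gray = 50.531 + 127.379 + 23.598
Gray = 201.508 → round half up → 202
Gray = 202


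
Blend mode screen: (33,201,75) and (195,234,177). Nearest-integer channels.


Screen: C = 255 - (255-A)×(255-B)/255, rounded to nearest integer
R: 255 - (255-33)×(255-195)/255 = 255 - 13320/255 ≈ 255 - 52.235 = 202.765 → 203
G: 255 - (255-201)×(255-234)/255 = 255 - 1134/255 ≈ 255 - 4.447 = 250.553 → 251
B: 255 - (255-75)×(255-177)/255 = 255 - 14040/255 ≈ 255 - 55.059 = 199.941 → 200
= RGB(203, 251, 200)


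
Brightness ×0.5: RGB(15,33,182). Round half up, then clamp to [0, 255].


Multiply each channel by 0.5, round half up, clamp to [0, 255]
R: 15×0.5 = 7.5 → round → 8
G: 33×0.5 = 16.5 → round → 17
B: 182×0.5 = 91
= RGB(8, 17, 91)


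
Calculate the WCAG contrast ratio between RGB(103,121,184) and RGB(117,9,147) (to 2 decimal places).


Linearize each sRGB channel c=v/255: c/12.92 if c ≤ 0.04045 else ((c+0.055)/1.055)^2.4
L = 0.2126×R_lin + 0.7152×G_lin + 0.0722×B_lin
Color 1 (103,121,184):
  R=103: 103/255≈0.4039 > 0.04045 → ((0.4039+0.055)/1.055)^2.4 ≈ 0.13563
  G=121: 121/255≈0.4745 > 0.04045 → ((0.4745+0.055)/1.055)^2.4 ≈ 0.19120
  B=184: 184/255≈0.7216 > 0.04045 → ((0.7216+0.055)/1.055)^2.4 ≈ 0.47932
  L1 = 0.2126×0.13563 + 0.7152×0.19120 + 0.0722×0.47932 ≈ 0.20019
Color 2 (117,9,147):
  R=117: 117/255≈0.4588 > 0.04045 → ((0.4588+0.055)/1.055)^2.4 ≈ 0.17789
  G=9: 9/255≈0.0353 ≤ 0.04045 → 0.0353/12.92 ≈ 0.00273
  B=147: 147/255≈0.5765 > 0.04045 → ((0.5765+0.055)/1.055)^2.4 ≈ 0.29177
  L2 = 0.2126×0.17789 + 0.7152×0.00273 + 0.0722×0.29177 ≈ 0.06084
Lighter = 0.20019, Darker = 0.06084
Ratio = (L_lighter + 0.05) / (L_darker + 0.05)
Ratio = (0.20019 + 0.05) / (0.06084 + 0.05) = 0.25019 / 0.11084 ≈ 2.2572
Ratio ≈ 2.26:1


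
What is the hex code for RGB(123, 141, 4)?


R = 123 → 7B (hex)
G = 141 → 8D (hex)
B = 4 → 04 (hex)
Hex = #7B8D04


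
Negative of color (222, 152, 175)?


Invert: (255-R, 255-G, 255-B)
R: 255-222 = 33
G: 255-152 = 103
B: 255-175 = 80
= RGB(33, 103, 80)


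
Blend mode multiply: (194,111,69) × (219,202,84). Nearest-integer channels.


Multiply: C = A×B/255, rounded to nearest integer
R: 194×219/255 = 42486/255 ≈ 166.612 → 167
G: 111×202/255 = 22422/255 ≈ 87.929 → 88
B: 69×84/255 = 5796/255 ≈ 22.729 → 23
= RGB(167, 88, 23)


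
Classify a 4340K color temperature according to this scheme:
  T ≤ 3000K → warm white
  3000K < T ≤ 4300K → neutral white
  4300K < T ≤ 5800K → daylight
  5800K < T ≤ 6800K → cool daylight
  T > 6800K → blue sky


Temperature: 4340K
4300K < 4340K ≤ 5800K → daylight
Classification: daylight


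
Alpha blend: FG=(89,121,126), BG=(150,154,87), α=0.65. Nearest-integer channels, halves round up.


C = α×F + (1-α)×B, with 1-α = 0.35
R: 0.65×89 + 0.35×150 = 57.85 + 52.50 = 110.35 → 110
G: 0.65×121 + 0.35×154 = 78.65 + 53.90 = 132.55 → 133
B: 0.65×126 + 0.35×87 = 81.90 + 30.45 = 112.35 → 112
= RGB(110, 133, 112)


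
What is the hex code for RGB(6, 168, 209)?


R = 6 → 06 (hex)
G = 168 → A8 (hex)
B = 209 → D1 (hex)
Hex = #06A8D1


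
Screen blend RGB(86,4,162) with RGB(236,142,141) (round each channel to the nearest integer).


Screen: C = 255 - (255-A)×(255-B)/255, rounded to nearest integer
R: 255 - (255-86)×(255-236)/255 = 255 - 3211/255 ≈ 255 - 12.592 = 242.408 → 242
G: 255 - (255-4)×(255-142)/255 = 255 - 28363/255 ≈ 255 - 111.227 = 143.773 → 144
B: 255 - (255-162)×(255-141)/255 = 255 - 10602/255 ≈ 255 - 41.576 = 213.424 → 213
= RGB(242, 144, 213)


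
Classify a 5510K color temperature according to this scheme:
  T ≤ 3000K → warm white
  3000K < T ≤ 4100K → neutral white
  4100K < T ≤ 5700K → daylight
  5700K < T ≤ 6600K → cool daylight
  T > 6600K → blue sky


Temperature: 5510K
4100K < 5510K ≤ 5700K → daylight
Classification: daylight


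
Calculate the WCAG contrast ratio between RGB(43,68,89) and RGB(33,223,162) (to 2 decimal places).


Linearize each sRGB channel c=v/255: c/12.92 if c ≤ 0.04045 else ((c+0.055)/1.055)^2.4
L = 0.2126×R_lin + 0.7152×G_lin + 0.0722×B_lin
Color 1 (43,68,89):
  R=43: 43/255≈0.1686 > 0.04045 → ((0.1686+0.055)/1.055)^2.4 ≈ 0.02416
  G=68: 68/255≈0.2667 > 0.04045 → ((0.2667+0.055)/1.055)^2.4 ≈ 0.05781
  B=89: 89/255≈0.3490 > 0.04045 → ((0.3490+0.055)/1.055)^2.4 ≈ 0.09990
  L1 = 0.2126×0.02416 + 0.7152×0.05781 + 0.0722×0.09990 ≈ 0.05369
Color 2 (33,223,162):
  R=33: 33/255≈0.1294 > 0.04045 → ((0.1294+0.055)/1.055)^2.4 ≈ 0.01521
  G=223: 223/255≈0.8745 > 0.04045 → ((0.8745+0.055)/1.055)^2.4 ≈ 0.73791
  B=162: 162/255≈0.6353 > 0.04045 → ((0.6353+0.055)/1.055)^2.4 ≈ 0.36131
  L2 = 0.2126×0.01521 + 0.7152×0.73791 + 0.0722×0.36131 ≈ 0.55707
Lighter = 0.55707, Darker = 0.05369
Ratio = (L_lighter + 0.05) / (L_darker + 0.05)
Ratio = (0.55707 + 0.05) / (0.05369 + 0.05) = 0.60707 / 0.10369 ≈ 5.8546
Ratio ≈ 5.85:1


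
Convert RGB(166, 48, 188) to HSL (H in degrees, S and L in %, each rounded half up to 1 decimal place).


Normalize: R'=166/255≈0.6510, G'=48/255≈0.1882, B'=188/255≈0.7373
Max=188/255, Min=48/255, Δ=Max-Min=140/255
L = (Max+Min)/2 = (188+48)/510 = 236/510 = 0.46274… → L = 46.3%
L ≤ 0.5 → S = Δ/(Max+Min) = 140/(188+48) = 140/236 = 0.59322… → S = 59.3%
(the 1/255 factors cancel in S and H, so raw channel differences can be used)
Max is B' → H = 60 × ((R-G)/Δ + 4) = 60 × ((166-48)/140 + 4)
  118/140 + 4 = 0.8428… + 4 = 4.8428…
  H = 60 × 4.8428… = 290.571…° → H = 290.6°
= HSL(290.6°, 59.3%, 46.3%)


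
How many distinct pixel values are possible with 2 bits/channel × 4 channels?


Total bits = 2 bits/channel × 4 channels = 8 bits
Distinct pixel values = 2^8
= 256 pixel values


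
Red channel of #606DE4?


Color: #606DE4
R = 60 = 96
G = 6D = 109
B = E4 = 228
Red = 96


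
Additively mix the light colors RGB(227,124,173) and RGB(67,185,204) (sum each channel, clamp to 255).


Additive: each channel = min(255, C₁+C₂)
R: 227+67 = 294 → 255
G: 124+185 = 309 → 255
B: 173+204 = 377 → 255
= RGB(255, 255, 255)


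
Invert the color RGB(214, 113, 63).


Invert: (255-R, 255-G, 255-B)
R: 255-214 = 41
G: 255-113 = 142
B: 255-63 = 192
= RGB(41, 142, 192)


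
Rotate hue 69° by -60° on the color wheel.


New hue = (H + rotation) mod 360
New hue = (69 -60) mod 360
= 9 mod 360
= 9°


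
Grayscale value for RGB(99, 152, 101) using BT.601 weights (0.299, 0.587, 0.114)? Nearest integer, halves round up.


Gray = 0.299×R + 0.587×G + 0.114×B
Gray = 0.299×99 + 0.587×152 + 0.114×101
Gray = 29.601 + 89.224 + 11.514
Gray = 130.339 → round half up → 130
Gray = 130


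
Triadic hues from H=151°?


Triadic: equally spaced at 120° intervals
H1 = 151°
H2 = (151 + 120) mod 360 = 271°
H3 = (151 + 240) mod 360 = 31°
Triadic = 151°, 271°, 31°


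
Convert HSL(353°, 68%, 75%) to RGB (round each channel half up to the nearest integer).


H=353°, S=0.68, L=0.75
C = (1-|2L-1|)×S = (1-|0.50|)×0.68 = 0.34
H' = H/60 = 353/60 ≈ 5.8833; X = C×(1-|H' mod 2 - 1|) ≈ 0.0397
m = L - C/2 = 0.75 - 0.17 = 0.58
Sector ⌊H'⌋ = 5 → (R',G',B') = (0.34, 0.0, ≈0.0397)
RGB = ((R'+m)×255, (G'+m)×255, (B'+m)×255) = (234.6, 147.9, 158.015)
Round half up → RGB(235, 148, 158)


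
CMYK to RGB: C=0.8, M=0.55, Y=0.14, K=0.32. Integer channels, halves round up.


R = 255 × (1-C) × (1-K) = 255 × 0.20 × 0.68 = 34.68 → 35
G = 255 × (1-M) × (1-K) = 255 × 0.45 × 0.68 = 78.03 → 78
B = 255 × (1-Y) × (1-K) = 255 × 0.86 × 0.68 = 149.124 → 149
= RGB(35, 78, 149)


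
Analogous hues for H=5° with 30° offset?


Base hue: 5°
Left analog: (5 - 30) mod 360 = 335°
Right analog: (5 + 30) mod 360 = 35°
Analogous hues = 335° and 35°


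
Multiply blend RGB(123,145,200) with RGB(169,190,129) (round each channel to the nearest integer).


Multiply: C = A×B/255, rounded to nearest integer
R: 123×169/255 = 20787/255 ≈ 81.518 → 82
G: 145×190/255 = 27550/255 ≈ 108.039 → 108
B: 200×129/255 = 25800/255 ≈ 101.176 → 101
= RGB(82, 108, 101)


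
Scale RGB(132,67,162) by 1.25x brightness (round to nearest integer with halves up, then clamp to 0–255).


Multiply each channel by 1.25, round half up, clamp to [0, 255]
R: 132×1.25 = 165
G: 67×1.25 = 83.75 → round → 84
B: 162×1.25 = 202.5 → round → 203
= RGB(165, 84, 203)


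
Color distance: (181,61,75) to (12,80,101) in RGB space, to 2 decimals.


d = √[(R₁-R₂)² + (G₁-G₂)² + (B₁-B₂)²]
d = √[(181-12)² + (61-80)² + (75-101)²]
d = √[28561 + 361 + 676]
d = √29598
d ≈ 172.04


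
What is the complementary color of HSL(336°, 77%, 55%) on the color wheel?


Complement = opposite side of color wheel = hue + 180°
H' = (336 + 180) mod 360 = 156°
S and L unchanged.
= HSL(156°, 77%, 55%)


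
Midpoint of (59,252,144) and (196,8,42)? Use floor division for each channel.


Midpoint: each channel = ⌊(C₁+C₂)/2⌋
R: ⌊(59+196)/2⌋ = 127
G: ⌊(252+8)/2⌋ = 130
B: ⌊(144+42)/2⌋ = 93
= RGB(127, 130, 93)


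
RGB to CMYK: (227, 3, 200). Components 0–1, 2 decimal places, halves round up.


R'=227/255≈0.8902, G'=3/255≈0.0118, B'=200/255≈0.7843
K = 1 - max(R',G',B') = 1 - 227/255 = 28/255 = 0.10980… → 0.11
(1-R'-K)/(1-K) simplifies to (max-R)/max with max = 227:
C = (227-227)/227 = 0/227 = 0 → 0.00
M = (227-3)/227 = 224/227 = 0.98678… → 0.99
Y = (227-200)/227 = 27/227 = 0.11894… → 0.12
= CMYK(0.00, 0.99, 0.12, 0.11)


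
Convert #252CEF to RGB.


25 → 37 (R)
2C → 44 (G)
EF → 239 (B)
= RGB(37, 44, 239)


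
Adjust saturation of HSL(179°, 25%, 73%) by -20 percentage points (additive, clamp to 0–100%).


Original S = 25%
Adjustment = -20 percentage points
New S = 25 + (-20) = 5
Clamp to [0, 100] → 5
= HSL(179°, 5%, 73%)


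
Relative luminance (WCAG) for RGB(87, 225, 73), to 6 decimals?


Linearize each channel (sRGB transfer function): c = v/255; c_lin = c/12.92 if c ≤ 0.04045, else ((c+0.055)/1.055)^2.4
  R: 87/255 ≈ 0.341176 > 0.04045 → ((0.341176+0.055)/1.055)^2.4 ≈ 0.095307
  G: 225/255 ≈ 0.882353 > 0.04045 → ((0.882353+0.055)/1.055)^2.4 ≈ 0.752942
  B: 73/255 ≈ 0.286275 > 0.04045 → ((0.286275+0.055)/1.055)^2.4 ≈ 0.066626
R_lin = 0.095307, G_lin = 0.752942, B_lin = 0.066626
L = 0.2126×R + 0.7152×G + 0.0722×B
L = 0.2126×0.095307 + 0.7152×0.752942 + 0.0722×0.066626
L ≈ 0.563577


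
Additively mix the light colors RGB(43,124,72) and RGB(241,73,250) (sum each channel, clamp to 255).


Additive: each channel = min(255, C₁+C₂)
R: 43+241 = 284 → 255
G: 124+73 = 197 → 197
B: 72+250 = 322 → 255
= RGB(255, 197, 255)


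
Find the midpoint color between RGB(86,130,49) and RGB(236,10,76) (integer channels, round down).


Midpoint: each channel = ⌊(C₁+C₂)/2⌋
R: ⌊(86+236)/2⌋ = 161
G: ⌊(130+10)/2⌋ = 70
B: ⌊(49+76)/2⌋ = 62
= RGB(161, 70, 62)


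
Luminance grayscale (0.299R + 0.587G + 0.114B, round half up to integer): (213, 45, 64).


Gray = 0.299×R + 0.587×G + 0.114×B
Gray = 0.299×213 + 0.587×45 + 0.114×64
Gray = 63.687 + 26.415 + 7.296
Gray = 97.398 → round half up → 97
Gray = 97


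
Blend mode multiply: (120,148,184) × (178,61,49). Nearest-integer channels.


Multiply: C = A×B/255, rounded to nearest integer
R: 120×178/255 = 21360/255 ≈ 83.765 → 84
G: 148×61/255 = 9028/255 ≈ 35.404 → 35
B: 184×49/255 = 9016/255 ≈ 35.357 → 35
= RGB(84, 35, 35)


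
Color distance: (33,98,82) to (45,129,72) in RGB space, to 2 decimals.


d = √[(R₁-R₂)² + (G₁-G₂)² + (B₁-B₂)²]
d = √[(33-45)² + (98-129)² + (82-72)²]
d = √[144 + 961 + 100]
d = √1205
d ≈ 34.71


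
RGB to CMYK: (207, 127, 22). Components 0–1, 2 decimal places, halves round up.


R'=207/255≈0.8118, G'=127/255≈0.4980, B'=22/255≈0.0863
K = 1 - max(R',G',B') = 1 - 207/255 = 48/255 = 0.18823… → 0.19
(1-R'-K)/(1-K) simplifies to (max-R)/max with max = 207:
C = (207-207)/207 = 0/207 = 0 → 0.00
M = (207-127)/207 = 80/207 = 0.38647… → 0.39
Y = (207-22)/207 = 185/207 = 0.89371… → 0.89
= CMYK(0.00, 0.39, 0.89, 0.19)


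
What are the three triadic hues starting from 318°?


Triadic: equally spaced at 120° intervals
H1 = 318°
H2 = (318 + 120) mod 360 = 78°
H3 = (318 + 240) mod 360 = 198°
Triadic = 318°, 78°, 198°


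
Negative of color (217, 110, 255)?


Invert: (255-R, 255-G, 255-B)
R: 255-217 = 38
G: 255-110 = 145
B: 255-255 = 0
= RGB(38, 145, 0)


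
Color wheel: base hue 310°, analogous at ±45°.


Base hue: 310°
Left analog: (310 - 45) mod 360 = 265°
Right analog: (310 + 45) mod 360 = 355°
Analogous hues = 265° and 355°


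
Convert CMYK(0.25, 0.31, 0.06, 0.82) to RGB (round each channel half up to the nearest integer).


R = 255 × (1-C) × (1-K) = 255 × 0.75 × 0.18 = 34.425 → 34
G = 255 × (1-M) × (1-K) = 255 × 0.69 × 0.18 = 31.671 → 32
B = 255 × (1-Y) × (1-K) = 255 × 0.94 × 0.18 = 43.146 → 43
= RGB(34, 32, 43)


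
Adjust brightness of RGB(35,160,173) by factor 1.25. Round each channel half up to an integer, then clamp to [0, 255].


Multiply each channel by 1.25, round half up, clamp to [0, 255]
R: 35×1.25 = 43.75 → round → 44
G: 160×1.25 = 200
B: 173×1.25 = 216.25 → round → 216
= RGB(44, 200, 216)


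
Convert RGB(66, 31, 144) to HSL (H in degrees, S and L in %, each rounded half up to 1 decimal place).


Normalize: R'=66/255≈0.2588, G'=31/255≈0.1216, B'=144/255≈0.5647
Max=144/255, Min=31/255, Δ=Max-Min=113/255
L = (Max+Min)/2 = (144+31)/510 = 175/510 = 0.34313… → L = 34.3%
L ≤ 0.5 → S = Δ/(Max+Min) = 113/(144+31) = 113/175 = 0.64571… → S = 64.6%
(the 1/255 factors cancel in S and H, so raw channel differences can be used)
Max is B' → H = 60 × ((R-G)/Δ + 4) = 60 × ((66-31)/113 + 4)
  35/113 + 4 = 0.3097… + 4 = 4.3097…
  H = 60 × 4.3097… = 258.584…° → H = 258.6°
= HSL(258.6°, 64.6%, 34.3%)


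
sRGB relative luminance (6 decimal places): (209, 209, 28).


Linearize each channel (sRGB transfer function): c = v/255; c_lin = c/12.92 if c ≤ 0.04045, else ((c+0.055)/1.055)^2.4
  R: 209/255 ≈ 0.819608 > 0.04045 → ((0.819608+0.055)/1.055)^2.4 ≈ 0.637597
  G: 209/255 ≈ 0.819608 > 0.04045 → ((0.819608+0.055)/1.055)^2.4 ≈ 0.637597
  B: 28/255 ≈ 0.109804 > 0.04045 → ((0.109804+0.055)/1.055)^2.4 ≈ 0.011612
R_lin = 0.637597, G_lin = 0.637597, B_lin = 0.011612
L = 0.2126×R + 0.7152×G + 0.0722×B
L = 0.2126×0.637597 + 0.7152×0.637597 + 0.0722×0.011612
L ≈ 0.592401


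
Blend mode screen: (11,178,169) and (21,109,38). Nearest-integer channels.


Screen: C = 255 - (255-A)×(255-B)/255, rounded to nearest integer
R: 255 - (255-11)×(255-21)/255 = 255 - 57096/255 ≈ 255 - 223.906 = 31.094 → 31
G: 255 - (255-178)×(255-109)/255 = 255 - 11242/255 ≈ 255 - 44.086 = 210.914 → 211
B: 255 - (255-169)×(255-38)/255 = 255 - 18662/255 ≈ 255 - 73.184 = 181.816 → 182
= RGB(31, 211, 182)


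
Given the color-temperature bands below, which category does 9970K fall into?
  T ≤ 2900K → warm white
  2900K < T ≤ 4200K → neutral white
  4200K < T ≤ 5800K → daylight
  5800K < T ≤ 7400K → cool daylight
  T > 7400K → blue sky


Temperature: 9970K
9970K > 7400K → blue sky
Classification: blue sky


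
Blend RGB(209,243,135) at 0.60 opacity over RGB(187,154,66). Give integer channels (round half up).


C = α×F + (1-α)×B, with 1-α = 0.40
R: 0.60×209 + 0.40×187 = 125.40 + 74.80 = 200.20 → 200
G: 0.60×243 + 0.40×154 = 145.80 + 61.60 = 207.40 → 207
B: 0.60×135 + 0.40×66 = 81.00 + 26.40 = 107.40 → 107
= RGB(200, 207, 107)


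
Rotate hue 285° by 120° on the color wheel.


New hue = (H + rotation) mod 360
New hue = (285 + 120) mod 360
= 405 mod 360
= 45°


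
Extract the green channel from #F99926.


Color: #F99926
R = F9 = 249
G = 99 = 153
B = 26 = 38
Green = 153


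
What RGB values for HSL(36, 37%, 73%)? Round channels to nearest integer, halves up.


H=36°, S=0.37, L=0.73
C = (1-|2L-1|)×S = (1-|0.46|)×0.37 = 0.1998
H' = H/60 = 36/60 ≈ 0.6000; X = C×(1-|H' mod 2 - 1|) = 0.11988
m = L - C/2 = 0.73 - 0.0999 = 0.6301
Sector ⌊H'⌋ = 0 → (R',G',B') = (0.1998, 0.11988, 0.0)
RGB = ((R'+m)×255, (G'+m)×255, (B'+m)×255) = (211.6245, 191.2449, 160.6755)
Round half up → RGB(212, 191, 161)


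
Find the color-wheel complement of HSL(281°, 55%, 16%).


Complement = opposite side of color wheel = hue + 180°
H' = (281 + 180) mod 360 = 101°
S and L unchanged.
= HSL(101°, 55%, 16%)


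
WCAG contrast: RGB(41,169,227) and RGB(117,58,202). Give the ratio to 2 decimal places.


Linearize each sRGB channel c=v/255: c/12.92 if c ≤ 0.04045 else ((c+0.055)/1.055)^2.4
L = 0.2126×R_lin + 0.7152×G_lin + 0.0722×B_lin
Color 1 (41,169,227):
  R=41: 41/255≈0.1608 > 0.04045 → ((0.1608+0.055)/1.055)^2.4 ≈ 0.02217
  G=169: 169/255≈0.6627 > 0.04045 → ((0.6627+0.055)/1.055)^2.4 ≈ 0.39676
  B=227: 227/255≈0.8902 > 0.04045 → ((0.8902+0.055)/1.055)^2.4 ≈ 0.76815
  L1 = 0.2126×0.02217 + 0.7152×0.39676 + 0.0722×0.76815 ≈ 0.34393
Color 2 (117,58,202):
  R=117: 117/255≈0.4588 > 0.04045 → ((0.4588+0.055)/1.055)^2.4 ≈ 0.17789
  G=58: 58/255≈0.2275 > 0.04045 → ((0.2275+0.055)/1.055)^2.4 ≈ 0.04231
  B=202: 202/255≈0.7922 > 0.04045 → ((0.7922+0.055)/1.055)^2.4 ≈ 0.59062
  L2 = 0.2126×0.17789 + 0.7152×0.04231 + 0.0722×0.59062 ≈ 0.11072
Lighter = 0.34393, Darker = 0.11072
Ratio = (L_lighter + 0.05) / (L_darker + 0.05)
Ratio = (0.34393 + 0.05) / (0.11072 + 0.05) = 0.39393 / 0.16072 ≈ 2.4510
Ratio ≈ 2.45:1


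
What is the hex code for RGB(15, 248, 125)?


R = 15 → 0F (hex)
G = 248 → F8 (hex)
B = 125 → 7D (hex)
Hex = #0FF87D


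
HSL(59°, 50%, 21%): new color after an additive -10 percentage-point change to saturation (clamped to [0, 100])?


Original S = 50%
Adjustment = -10 percentage points
New S = 50 + (-10) = 40
Clamp to [0, 100] → 40
= HSL(59°, 40%, 21%)


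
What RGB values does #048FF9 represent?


04 → 4 (R)
8F → 143 (G)
F9 → 249 (B)
= RGB(4, 143, 249)


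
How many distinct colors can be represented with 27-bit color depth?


Colors = 2^bits = 2^27
= 134,217,728 colors


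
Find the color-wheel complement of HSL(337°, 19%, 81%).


Complement = opposite side of color wheel = hue + 180°
H' = (337 + 180) mod 360 = 157°
S and L unchanged.
= HSL(157°, 19%, 81%)


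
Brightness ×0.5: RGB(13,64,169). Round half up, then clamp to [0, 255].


Multiply each channel by 0.5, round half up, clamp to [0, 255]
R: 13×0.5 = 6.5 → round → 7
G: 64×0.5 = 32
B: 169×0.5 = 84.5 → round → 85
= RGB(7, 32, 85)


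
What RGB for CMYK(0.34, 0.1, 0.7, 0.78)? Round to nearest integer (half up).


R = 255 × (1-C) × (1-K) = 255 × 0.66 × 0.22 = 37.026 → 37
G = 255 × (1-M) × (1-K) = 255 × 0.90 × 0.22 = 50.49 → 50
B = 255 × (1-Y) × (1-K) = 255 × 0.30 × 0.22 = 16.83 → 17
= RGB(37, 50, 17)


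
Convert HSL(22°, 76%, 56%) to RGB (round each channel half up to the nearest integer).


H=22°, S=0.76, L=0.56
C = (1-|2L-1|)×S = (1-|0.12|)×0.76 = 0.6688
H' = H/60 = 22/60 ≈ 0.3667; X = C×(1-|H' mod 2 - 1|) ≈ 0.2452
m = L - C/2 = 0.56 - 0.3344 = 0.2256
Sector ⌊H'⌋ = 0 → (R',G',B') = (0.6688, ≈0.2452, 0.0)
RGB = ((R'+m)×255, (G'+m)×255, (B'+m)×255) = (228.072, 120.0608, 57.528)
Round half up → RGB(228, 120, 58)


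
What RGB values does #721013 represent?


72 → 114 (R)
10 → 16 (G)
13 → 19 (B)
= RGB(114, 16, 19)


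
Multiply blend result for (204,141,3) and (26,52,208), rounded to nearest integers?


Multiply: C = A×B/255, rounded to nearest integer
R: 204×26/255 = 5304/255 ≈ 20.800 → 21
G: 141×52/255 = 7332/255 ≈ 28.753 → 29
B: 3×208/255 = 624/255 ≈ 2.447 → 2
= RGB(21, 29, 2)


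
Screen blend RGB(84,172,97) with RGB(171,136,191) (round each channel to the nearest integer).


Screen: C = 255 - (255-A)×(255-B)/255, rounded to nearest integer
R: 255 - (255-84)×(255-171)/255 = 255 - 14364/255 ≈ 255 - 56.329 = 198.671 → 199
G: 255 - (255-172)×(255-136)/255 = 255 - 9877/255 ≈ 255 - 38.733 = 216.267 → 216
B: 255 - (255-97)×(255-191)/255 = 255 - 10112/255 ≈ 255 - 39.655 = 215.345 → 215
= RGB(199, 216, 215)


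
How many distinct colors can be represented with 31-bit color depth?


Colors = 2^bits = 2^31
= 2,147,483,648 colors


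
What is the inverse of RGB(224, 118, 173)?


Invert: (255-R, 255-G, 255-B)
R: 255-224 = 31
G: 255-118 = 137
B: 255-173 = 82
= RGB(31, 137, 82)


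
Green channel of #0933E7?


Color: #0933E7
R = 09 = 9
G = 33 = 51
B = E7 = 231
Green = 51


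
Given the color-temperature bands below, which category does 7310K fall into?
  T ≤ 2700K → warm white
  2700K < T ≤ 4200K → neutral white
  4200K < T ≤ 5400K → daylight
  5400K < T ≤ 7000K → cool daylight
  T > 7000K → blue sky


Temperature: 7310K
7310K > 7000K → blue sky
Classification: blue sky


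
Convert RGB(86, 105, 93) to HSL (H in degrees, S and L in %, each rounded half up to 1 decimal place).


Normalize: R'=86/255≈0.3373, G'=105/255≈0.4118, B'=93/255≈0.3647
Max=105/255, Min=86/255, Δ=Max-Min=19/255
L = (Max+Min)/2 = (105+86)/510 = 191/510 = 0.37450… → L = 37.5%
L ≤ 0.5 → S = Δ/(Max+Min) = 19/(105+86) = 19/191 = 0.09947… → S = 9.9%
(the 1/255 factors cancel in S and H, so raw channel differences can be used)
Max is G' → H = 60 × ((B-R)/Δ + 2) = 60 × ((93-86)/19 + 2)
  7/19 + 2 = 0.3684… + 2 = 2.3684…
  H = 60 × 2.3684… = 142.105…° → H = 142.1°
= HSL(142.1°, 9.9%, 37.5%)


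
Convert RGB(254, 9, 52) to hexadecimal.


R = 254 → FE (hex)
G = 9 → 09 (hex)
B = 52 → 34 (hex)
Hex = #FE0934


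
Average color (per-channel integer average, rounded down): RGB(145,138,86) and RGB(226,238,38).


Midpoint: each channel = ⌊(C₁+C₂)/2⌋
R: ⌊(145+226)/2⌋ = 185
G: ⌊(138+238)/2⌋ = 188
B: ⌊(86+38)/2⌋ = 62
= RGB(185, 188, 62)


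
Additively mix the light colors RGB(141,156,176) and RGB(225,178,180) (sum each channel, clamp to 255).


Additive: each channel = min(255, C₁+C₂)
R: 141+225 = 366 → 255
G: 156+178 = 334 → 255
B: 176+180 = 356 → 255
= RGB(255, 255, 255)


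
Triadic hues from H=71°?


Triadic: equally spaced at 120° intervals
H1 = 71°
H2 = (71 + 120) mod 360 = 191°
H3 = (71 + 240) mod 360 = 311°
Triadic = 71°, 191°, 311°


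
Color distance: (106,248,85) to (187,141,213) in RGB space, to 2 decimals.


d = √[(R₁-R₂)² + (G₁-G₂)² + (B₁-B₂)²]
d = √[(106-187)² + (248-141)² + (85-213)²]
d = √[6561 + 11449 + 16384]
d = √34394
d ≈ 185.46


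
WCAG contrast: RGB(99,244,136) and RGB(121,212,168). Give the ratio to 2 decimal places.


Linearize each sRGB channel c=v/255: c/12.92 if c ≤ 0.04045 else ((c+0.055)/1.055)^2.4
L = 0.2126×R_lin + 0.7152×G_lin + 0.0722×B_lin
Color 1 (99,244,136):
  R=99: 99/255≈0.3882 > 0.04045 → ((0.3882+0.055)/1.055)^2.4 ≈ 0.12477
  G=244: 244/255≈0.9569 > 0.04045 → ((0.9569+0.055)/1.055)^2.4 ≈ 0.90466
  B=136: 136/255≈0.5333 > 0.04045 → ((0.5333+0.055)/1.055)^2.4 ≈ 0.24620
  L1 = 0.2126×0.12477 + 0.7152×0.90466 + 0.0722×0.24620 ≈ 0.69132
Color 2 (121,212,168):
  R=121: 121/255≈0.4745 > 0.04045 → ((0.4745+0.055)/1.055)^2.4 ≈ 0.19120
  G=212: 212/255≈0.8314 > 0.04045 → ((0.8314+0.055)/1.055)^2.4 ≈ 0.65837
  B=168: 168/255≈0.6588 > 0.04045 → ((0.6588+0.055)/1.055)^2.4 ≈ 0.39157
  L2 = 0.2126×0.19120 + 0.7152×0.65837 + 0.0722×0.39157 ≈ 0.53979
Lighter = 0.69132, Darker = 0.53979
Ratio = (L_lighter + 0.05) / (L_darker + 0.05)
Ratio = (0.69132 + 0.05) / (0.53979 + 0.05) = 0.74132 / 0.58979 ≈ 1.2569
Ratio ≈ 1.26:1


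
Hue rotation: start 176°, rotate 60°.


New hue = (H + rotation) mod 360
New hue = (176 + 60) mod 360
= 236 mod 360
= 236°


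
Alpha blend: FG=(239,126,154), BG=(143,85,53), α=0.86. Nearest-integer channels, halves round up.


C = α×F + (1-α)×B, with 1-α = 0.14
R: 0.86×239 + 0.14×143 = 205.54 + 20.02 = 225.56 → 226
G: 0.86×126 + 0.14×85 = 108.36 + 11.90 = 120.26 → 120
B: 0.86×154 + 0.14×53 = 132.44 + 7.42 = 139.86 → 140
= RGB(226, 120, 140)


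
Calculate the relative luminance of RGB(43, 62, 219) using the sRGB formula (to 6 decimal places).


Linearize each channel (sRGB transfer function): c = v/255; c_lin = c/12.92 if c ≤ 0.04045, else ((c+0.055)/1.055)^2.4
  R: 43/255 ≈ 0.168627 > 0.04045 → ((0.168627+0.055)/1.055)^2.4 ≈ 0.024158
  G: 62/255 ≈ 0.243137 > 0.04045 → ((0.243137+0.055)/1.055)^2.4 ≈ 0.048172
  B: 219/255 ≈ 0.858824 > 0.04045 → ((0.858824+0.055)/1.055)^2.4 ≈ 0.708376
R_lin = 0.024158, G_lin = 0.048172, B_lin = 0.708376
L = 0.2126×R + 0.7152×G + 0.0722×B
L = 0.2126×0.024158 + 0.7152×0.048172 + 0.0722×0.708376
L ≈ 0.090733


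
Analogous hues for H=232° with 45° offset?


Base hue: 232°
Left analog: (232 - 45) mod 360 = 187°
Right analog: (232 + 45) mod 360 = 277°
Analogous hues = 187° and 277°


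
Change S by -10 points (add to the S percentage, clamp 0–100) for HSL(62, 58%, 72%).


Original S = 58%
Adjustment = -10 percentage points
New S = 58 + (-10) = 48
Clamp to [0, 100] → 48
= HSL(62°, 48%, 72%)


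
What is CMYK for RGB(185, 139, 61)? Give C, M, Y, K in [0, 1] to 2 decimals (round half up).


R'=185/255≈0.7255, G'=139/255≈0.5451, B'=61/255≈0.2392
K = 1 - max(R',G',B') = 1 - 185/255 = 70/255 = 0.27450… → 0.27
(1-R'-K)/(1-K) simplifies to (max-R)/max with max = 185:
C = (185-185)/185 = 0/185 = 0 → 0.00
M = (185-139)/185 = 46/185 = 0.24864… → 0.25
Y = (185-61)/185 = 124/185 = 0.67027… → 0.67
= CMYK(0.00, 0.25, 0.67, 0.27)


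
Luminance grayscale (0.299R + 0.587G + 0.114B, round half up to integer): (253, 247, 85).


Gray = 0.299×R + 0.587×G + 0.114×B
Gray = 0.299×253 + 0.587×247 + 0.114×85
Gray = 75.647 + 144.989 + 9.690
Gray = 230.326 → round half up → 230
Gray = 230


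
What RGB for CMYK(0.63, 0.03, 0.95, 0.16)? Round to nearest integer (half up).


R = 255 × (1-C) × (1-K) = 255 × 0.37 × 0.84 = 79.254 → 79
G = 255 × (1-M) × (1-K) = 255 × 0.97 × 0.84 = 207.774 → 208
B = 255 × (1-Y) × (1-K) = 255 × 0.05 × 0.84 = 10.71 → 11
= RGB(79, 208, 11)


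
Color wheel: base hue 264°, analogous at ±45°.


Base hue: 264°
Left analog: (264 - 45) mod 360 = 219°
Right analog: (264 + 45) mod 360 = 309°
Analogous hues = 219° and 309°


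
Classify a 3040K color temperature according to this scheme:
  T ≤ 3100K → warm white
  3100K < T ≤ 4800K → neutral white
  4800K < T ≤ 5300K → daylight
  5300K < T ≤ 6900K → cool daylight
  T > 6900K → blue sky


Temperature: 3040K
3040K ≤ 3100K → warm white
Classification: warm white


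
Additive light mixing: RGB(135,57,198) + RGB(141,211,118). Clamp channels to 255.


Additive: each channel = min(255, C₁+C₂)
R: 135+141 = 276 → 255
G: 57+211 = 268 → 255
B: 198+118 = 316 → 255
= RGB(255, 255, 255)


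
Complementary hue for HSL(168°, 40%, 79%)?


Complement = opposite side of color wheel = hue + 180°
H' = (168 + 180) mod 360 = 348°
S and L unchanged.
= HSL(348°, 40%, 79%)


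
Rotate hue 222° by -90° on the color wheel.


New hue = (H + rotation) mod 360
New hue = (222 -90) mod 360
= 132 mod 360
= 132°


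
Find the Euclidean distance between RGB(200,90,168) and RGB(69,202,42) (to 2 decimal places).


d = √[(R₁-R₂)² + (G₁-G₂)² + (B₁-B₂)²]
d = √[(200-69)² + (90-202)² + (168-42)²]
d = √[17161 + 12544 + 15876]
d = √45581
d ≈ 213.50


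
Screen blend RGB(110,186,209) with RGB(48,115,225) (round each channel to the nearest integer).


Screen: C = 255 - (255-A)×(255-B)/255, rounded to nearest integer
R: 255 - (255-110)×(255-48)/255 = 255 - 30015/255 ≈ 255 - 117.706 = 137.294 → 137
G: 255 - (255-186)×(255-115)/255 = 255 - 9660/255 ≈ 255 - 37.882 = 217.118 → 217
B: 255 - (255-209)×(255-225)/255 = 255 - 1380/255 ≈ 255 - 5.412 = 249.588 → 250
= RGB(137, 217, 250)


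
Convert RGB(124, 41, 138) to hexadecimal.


R = 124 → 7C (hex)
G = 41 → 29 (hex)
B = 138 → 8A (hex)
Hex = #7C298A


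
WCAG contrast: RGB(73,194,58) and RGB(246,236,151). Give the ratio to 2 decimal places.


Linearize each sRGB channel c=v/255: c/12.92 if c ≤ 0.04045 else ((c+0.055)/1.055)^2.4
L = 0.2126×R_lin + 0.7152×G_lin + 0.0722×B_lin
Color 1 (73,194,58):
  R=73: 73/255≈0.2863 > 0.04045 → ((0.2863+0.055)/1.055)^2.4 ≈ 0.06663
  G=194: 194/255≈0.7608 > 0.04045 → ((0.7608+0.055)/1.055)^2.4 ≈ 0.53948
  B=58: 58/255≈0.2275 > 0.04045 → ((0.2275+0.055)/1.055)^2.4 ≈ 0.04231
  L1 = 0.2126×0.06663 + 0.7152×0.53948 + 0.0722×0.04231 ≈ 0.40306
Color 2 (246,236,151):
  R=246: 246/255≈0.9647 > 0.04045 → ((0.9647+0.055)/1.055)^2.4 ≈ 0.92158
  G=236: 236/255≈0.9255 > 0.04045 → ((0.9255+0.055)/1.055)^2.4 ≈ 0.83880
  B=151: 151/255≈0.5922 > 0.04045 → ((0.5922+0.055)/1.055)^2.4 ≈ 0.30947
  L2 = 0.2126×0.92158 + 0.7152×0.83880 + 0.0722×0.30947 ≈ 0.81818
Lighter = 0.81818, Darker = 0.40306
Ratio = (L_lighter + 0.05) / (L_darker + 0.05)
Ratio = (0.81818 + 0.05) / (0.40306 + 0.05) = 0.86818 / 0.45306 ≈ 1.9163
Ratio ≈ 1.92:1


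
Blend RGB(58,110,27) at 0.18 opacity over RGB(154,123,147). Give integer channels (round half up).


C = α×F + (1-α)×B, with 1-α = 0.82
R: 0.18×58 + 0.82×154 = 10.44 + 126.28 = 136.72 → 137
G: 0.18×110 + 0.82×123 = 19.80 + 100.86 = 120.66 → 121
B: 0.18×27 + 0.82×147 = 4.86 + 120.54 = 125.40 → 125
= RGB(137, 121, 125)


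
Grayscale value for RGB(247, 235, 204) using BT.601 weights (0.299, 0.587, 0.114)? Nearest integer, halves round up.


Gray = 0.299×R + 0.587×G + 0.114×B
Gray = 0.299×247 + 0.587×235 + 0.114×204
Gray = 73.853 + 137.945 + 23.256
Gray = 235.054 → round half up → 235
Gray = 235


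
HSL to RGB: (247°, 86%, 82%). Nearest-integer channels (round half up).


H=247°, S=0.86, L=0.82
C = (1-|2L-1|)×S = (1-|0.64|)×0.86 = 0.3096
H' = H/60 = 247/60 ≈ 4.1167; X = C×(1-|H' mod 2 - 1|) = 0.03612
m = L - C/2 = 0.82 - 0.1548 = 0.6652
Sector ⌊H'⌋ = 4 → (R',G',B') = (0.03612, 0.0, 0.3096)
RGB = ((R'+m)×255, (G'+m)×255, (B'+m)×255) = (178.8366, 169.626, 248.574)
Round half up → RGB(179, 170, 249)


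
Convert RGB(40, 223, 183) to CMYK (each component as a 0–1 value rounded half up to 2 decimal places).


R'=40/255≈0.1569, G'=223/255≈0.8745, B'=183/255≈0.7176
K = 1 - max(R',G',B') = 1 - 223/255 = 32/255 = 0.12549… → 0.13
(1-R'-K)/(1-K) simplifies to (max-R)/max with max = 223:
C = (223-40)/223 = 183/223 = 0.82062… → 0.82
M = (223-223)/223 = 0/223 = 0 → 0.00
Y = (223-183)/223 = 40/223 = 0.17937… → 0.18
= CMYK(0.82, 0.00, 0.18, 0.13)


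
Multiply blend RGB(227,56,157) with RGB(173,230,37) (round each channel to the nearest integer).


Multiply: C = A×B/255, rounded to nearest integer
R: 227×173/255 = 39271/255 ≈ 154.004 → 154
G: 56×230/255 = 12880/255 ≈ 50.510 → 51
B: 157×37/255 = 5809/255 ≈ 22.780 → 23
= RGB(154, 51, 23)


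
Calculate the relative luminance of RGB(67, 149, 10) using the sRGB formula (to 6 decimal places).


Linearize each channel (sRGB transfer function): c = v/255; c_lin = c/12.92 if c ≤ 0.04045, else ((c+0.055)/1.055)^2.4
  R: 67/255 ≈ 0.262745 > 0.04045 → ((0.262745+0.055)/1.055)^2.4 ≈ 0.056128
  G: 149/255 ≈ 0.584314 > 0.04045 → ((0.584314+0.055)/1.055)^2.4 ≈ 0.300544
  B: 10/255 ≈ 0.039216 ≤ 0.04045 → 0.039216/12.92 ≈ 0.003035
R_lin = 0.056128, G_lin = 0.300544, B_lin = 0.003035
L = 0.2126×R + 0.7152×G + 0.0722×B
L = 0.2126×0.056128 + 0.7152×0.300544 + 0.0722×0.003035
L ≈ 0.227101


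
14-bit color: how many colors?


Colors = 2^bits = 2^14
= 16,384 colors


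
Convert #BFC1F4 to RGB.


BF → 191 (R)
C1 → 193 (G)
F4 → 244 (B)
= RGB(191, 193, 244)


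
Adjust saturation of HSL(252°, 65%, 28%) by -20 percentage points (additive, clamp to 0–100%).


Original S = 65%
Adjustment = -20 percentage points
New S = 65 + (-20) = 45
Clamp to [0, 100] → 45
= HSL(252°, 45%, 28%)


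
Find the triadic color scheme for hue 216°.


Triadic: equally spaced at 120° intervals
H1 = 216°
H2 = (216 + 120) mod 360 = 336°
H3 = (216 + 240) mod 360 = 96°
Triadic = 216°, 336°, 96°


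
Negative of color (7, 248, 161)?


Invert: (255-R, 255-G, 255-B)
R: 255-7 = 248
G: 255-248 = 7
B: 255-161 = 94
= RGB(248, 7, 94)


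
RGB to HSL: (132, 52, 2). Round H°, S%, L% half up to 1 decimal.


Normalize: R'=132/255≈0.5176, G'=52/255≈0.2039, B'=2/255≈0.0078
Max=132/255, Min=2/255, Δ=Max-Min=130/255
L = (Max+Min)/2 = (132+2)/510 = 134/510 = 0.26274… → L = 26.3%
L ≤ 0.5 → S = Δ/(Max+Min) = 130/(132+2) = 130/134 = 0.97014… → S = 97.0%
(the 1/255 factors cancel in S and H, so raw channel differences can be used)
Max is R' → H = 60 × (((G-B)/Δ) mod 6) = 60 × (((52-2)/130) mod 6)
  50/130 = 0.3846…
  H = 60 × 0.3846… = 23.076…° → H = 23.1°
= HSL(23.1°, 97.0%, 26.3%)


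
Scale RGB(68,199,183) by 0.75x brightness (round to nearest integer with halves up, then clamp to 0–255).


Multiply each channel by 0.75, round half up, clamp to [0, 255]
R: 68×0.75 = 51
G: 199×0.75 = 149.25 → round → 149
B: 183×0.75 = 137.25 → round → 137
= RGB(51, 149, 137)


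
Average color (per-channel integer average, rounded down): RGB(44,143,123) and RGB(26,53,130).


Midpoint: each channel = ⌊(C₁+C₂)/2⌋
R: ⌊(44+26)/2⌋ = 35
G: ⌊(143+53)/2⌋ = 98
B: ⌊(123+130)/2⌋ = 126
= RGB(35, 98, 126)


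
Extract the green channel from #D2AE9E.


Color: #D2AE9E
R = D2 = 210
G = AE = 174
B = 9E = 158
Green = 174


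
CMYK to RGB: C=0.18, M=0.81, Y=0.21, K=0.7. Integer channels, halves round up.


R = 255 × (1-C) × (1-K) = 255 × 0.82 × 0.30 = 62.73 → 63
G = 255 × (1-M) × (1-K) = 255 × 0.19 × 0.30 = 14.535 → 15
B = 255 × (1-Y) × (1-K) = 255 × 0.79 × 0.30 = 60.435 → 60
= RGB(63, 15, 60)


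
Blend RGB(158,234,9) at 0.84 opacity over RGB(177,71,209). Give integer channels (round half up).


C = α×F + (1-α)×B, with 1-α = 0.16
R: 0.84×158 + 0.16×177 = 132.72 + 28.32 = 161.04 → 161
G: 0.84×234 + 0.16×71 = 196.56 + 11.36 = 207.92 → 208
B: 0.84×9 + 0.16×209 = 7.56 + 33.44 = 41.00 → 41
= RGB(161, 208, 41)


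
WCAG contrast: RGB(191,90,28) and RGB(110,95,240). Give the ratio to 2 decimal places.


Linearize each sRGB channel c=v/255: c/12.92 if c ≤ 0.04045 else ((c+0.055)/1.055)^2.4
L = 0.2126×R_lin + 0.7152×G_lin + 0.0722×B_lin
Color 1 (191,90,28):
  R=191: 191/255≈0.7490 > 0.04045 → ((0.7490+0.055)/1.055)^2.4 ≈ 0.52100
  G=90: 90/255≈0.3529 > 0.04045 → ((0.3529+0.055)/1.055)^2.4 ≈ 0.10224
  B=28: 28/255≈0.1098 > 0.04045 → ((0.1098+0.055)/1.055)^2.4 ≈ 0.01161
  L1 = 0.2126×0.52100 + 0.7152×0.10224 + 0.0722×0.01161 ≈ 0.18473
Color 2 (110,95,240):
  R=110: 110/255≈0.4314 > 0.04045 → ((0.4314+0.055)/1.055)^2.4 ≈ 0.15593
  G=95: 95/255≈0.3725 > 0.04045 → ((0.3725+0.055)/1.055)^2.4 ≈ 0.11444
  B=240: 240/255≈0.9412 > 0.04045 → ((0.9412+0.055)/1.055)^2.4 ≈ 0.87137
  L2 = 0.2126×0.15593 + 0.7152×0.11444 + 0.0722×0.87137 ≈ 0.17791
Lighter = 0.18473, Darker = 0.17791
Ratio = (L_lighter + 0.05) / (L_darker + 0.05)
Ratio = (0.18473 + 0.05) / (0.17791 + 0.05) = 0.23473 / 0.22791 ≈ 1.0299
Ratio ≈ 1.03:1
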